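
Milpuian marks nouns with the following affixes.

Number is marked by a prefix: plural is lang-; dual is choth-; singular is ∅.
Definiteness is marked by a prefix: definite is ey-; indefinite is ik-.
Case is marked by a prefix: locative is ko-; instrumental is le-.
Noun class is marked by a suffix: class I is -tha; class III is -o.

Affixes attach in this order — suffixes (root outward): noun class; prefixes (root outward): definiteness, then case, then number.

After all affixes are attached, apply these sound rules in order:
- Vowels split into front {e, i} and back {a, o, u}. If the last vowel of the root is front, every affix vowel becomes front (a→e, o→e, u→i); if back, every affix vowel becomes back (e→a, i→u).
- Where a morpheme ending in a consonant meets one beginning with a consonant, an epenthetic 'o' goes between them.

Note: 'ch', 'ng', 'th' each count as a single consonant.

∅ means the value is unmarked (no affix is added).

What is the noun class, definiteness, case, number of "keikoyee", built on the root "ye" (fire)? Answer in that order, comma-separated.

class III, indefinite, locative, singular

Segment: ko-ik-ye-o.
noun class: -o → class III.
definiteness: ik- → indefinite.
case: ko- → locative.
number: ∅ → singular.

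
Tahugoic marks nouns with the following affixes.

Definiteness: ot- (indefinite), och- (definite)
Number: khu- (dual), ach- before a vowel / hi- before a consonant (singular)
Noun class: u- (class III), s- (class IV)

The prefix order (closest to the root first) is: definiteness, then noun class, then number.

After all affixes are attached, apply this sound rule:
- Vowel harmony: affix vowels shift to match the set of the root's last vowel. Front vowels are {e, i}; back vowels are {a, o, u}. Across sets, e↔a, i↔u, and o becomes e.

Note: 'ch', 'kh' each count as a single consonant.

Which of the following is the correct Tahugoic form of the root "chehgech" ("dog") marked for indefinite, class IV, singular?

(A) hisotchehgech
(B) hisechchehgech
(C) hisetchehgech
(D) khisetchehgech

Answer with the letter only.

C

Attach definiteness indefinite ot- → otchehgech.
Attach noun class class IV s- → sotchehgech.
Attach number singular hi- (before consonant 's') → hisotchehgech.
Apply vowel harmony: hisotchehgech → hisetchehgech.
So the correct form is hisetchehgech, option (C).
(D) khisetchehgech is wrong: it uses dual instead of singular for number.
(B) hisechchehgech is wrong: it uses definite instead of indefinite for definiteness.
(A) hisotchehgech is wrong: it fails to apply the sound rule(s).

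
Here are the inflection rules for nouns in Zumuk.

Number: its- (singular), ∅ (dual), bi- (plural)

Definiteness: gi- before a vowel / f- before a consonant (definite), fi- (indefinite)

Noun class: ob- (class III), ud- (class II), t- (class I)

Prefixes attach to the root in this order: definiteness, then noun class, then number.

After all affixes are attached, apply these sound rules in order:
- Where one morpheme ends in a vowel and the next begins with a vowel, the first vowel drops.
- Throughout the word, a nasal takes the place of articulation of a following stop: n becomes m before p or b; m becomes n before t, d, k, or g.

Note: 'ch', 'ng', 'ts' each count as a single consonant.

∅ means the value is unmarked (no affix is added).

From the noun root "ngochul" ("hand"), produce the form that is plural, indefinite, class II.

budfingochul

Attach definiteness indefinite fi- → fingochul.
Attach noun class class II ud- → udfingochul.
Attach number plural bi- → biudfingochul.
Apply vowel deletion: biudfingochul → budfingochul.
Nasal assimilation: no change.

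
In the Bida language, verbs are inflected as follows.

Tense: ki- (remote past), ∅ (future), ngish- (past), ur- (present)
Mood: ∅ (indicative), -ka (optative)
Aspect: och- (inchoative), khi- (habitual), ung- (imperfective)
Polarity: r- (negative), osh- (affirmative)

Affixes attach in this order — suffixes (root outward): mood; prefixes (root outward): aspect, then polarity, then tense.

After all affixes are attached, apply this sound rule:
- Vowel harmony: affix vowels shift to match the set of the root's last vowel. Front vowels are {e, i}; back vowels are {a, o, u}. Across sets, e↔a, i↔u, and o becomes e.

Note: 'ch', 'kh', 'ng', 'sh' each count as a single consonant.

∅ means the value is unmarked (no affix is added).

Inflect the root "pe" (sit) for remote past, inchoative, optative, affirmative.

kieshechpeke

Attach mood optative -ka → peka.
Attach aspect inchoative och- → ochpeka.
Attach polarity affirmative osh- → oshochpeka.
Attach tense remote past ki- → kioshochpeka.
Apply vowel harmony: kioshochpeka → kieshechpeke.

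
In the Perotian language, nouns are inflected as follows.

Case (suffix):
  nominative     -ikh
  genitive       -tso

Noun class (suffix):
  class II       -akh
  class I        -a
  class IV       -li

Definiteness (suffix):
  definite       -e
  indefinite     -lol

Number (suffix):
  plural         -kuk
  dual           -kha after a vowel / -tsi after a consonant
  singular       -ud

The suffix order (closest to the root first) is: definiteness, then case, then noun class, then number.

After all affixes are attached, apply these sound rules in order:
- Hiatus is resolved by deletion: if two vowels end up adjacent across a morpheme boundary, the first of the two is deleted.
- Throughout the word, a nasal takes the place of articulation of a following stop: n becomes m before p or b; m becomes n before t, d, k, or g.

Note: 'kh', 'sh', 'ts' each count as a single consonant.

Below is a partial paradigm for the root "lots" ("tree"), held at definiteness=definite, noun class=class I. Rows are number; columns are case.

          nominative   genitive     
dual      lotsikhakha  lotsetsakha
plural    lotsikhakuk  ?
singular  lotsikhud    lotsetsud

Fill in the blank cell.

Attach definiteness definite -e → lotse.
Attach case genitive -tso → lotsetso.
Attach noun class class I -a → lotsetsoa.
Attach number plural -kuk → lotsetsoakuk.
Apply vowel deletion: lotsetsoakuk → lotsetsakuk.
Nasal assimilation: no change.

lotsetsakuk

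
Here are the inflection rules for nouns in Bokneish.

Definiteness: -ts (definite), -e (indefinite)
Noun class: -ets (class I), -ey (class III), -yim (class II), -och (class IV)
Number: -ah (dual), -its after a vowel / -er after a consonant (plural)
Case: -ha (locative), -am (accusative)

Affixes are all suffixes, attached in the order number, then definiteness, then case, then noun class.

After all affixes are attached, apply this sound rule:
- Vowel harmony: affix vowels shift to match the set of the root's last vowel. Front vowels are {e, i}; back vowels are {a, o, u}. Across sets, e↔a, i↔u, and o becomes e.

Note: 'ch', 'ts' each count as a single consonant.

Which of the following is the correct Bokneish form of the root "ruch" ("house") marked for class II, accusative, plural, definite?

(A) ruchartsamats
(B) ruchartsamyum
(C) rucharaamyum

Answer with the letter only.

Attach number plural -er (after consonant 'ch') → rucher.
Attach definiteness definite -ts → rucherts.
Attach case accusative -am → ruchertsam.
Attach noun class class II -yim → ruchertsamyim.
Apply vowel harmony: ruchertsamyim → ruchartsamyum.
So the correct form is ruchartsamyum, option (B).
(C) rucharaamyum is wrong: it uses indefinite instead of definite for definiteness.
(A) ruchartsamats is wrong: it uses class I instead of class II for noun class.

B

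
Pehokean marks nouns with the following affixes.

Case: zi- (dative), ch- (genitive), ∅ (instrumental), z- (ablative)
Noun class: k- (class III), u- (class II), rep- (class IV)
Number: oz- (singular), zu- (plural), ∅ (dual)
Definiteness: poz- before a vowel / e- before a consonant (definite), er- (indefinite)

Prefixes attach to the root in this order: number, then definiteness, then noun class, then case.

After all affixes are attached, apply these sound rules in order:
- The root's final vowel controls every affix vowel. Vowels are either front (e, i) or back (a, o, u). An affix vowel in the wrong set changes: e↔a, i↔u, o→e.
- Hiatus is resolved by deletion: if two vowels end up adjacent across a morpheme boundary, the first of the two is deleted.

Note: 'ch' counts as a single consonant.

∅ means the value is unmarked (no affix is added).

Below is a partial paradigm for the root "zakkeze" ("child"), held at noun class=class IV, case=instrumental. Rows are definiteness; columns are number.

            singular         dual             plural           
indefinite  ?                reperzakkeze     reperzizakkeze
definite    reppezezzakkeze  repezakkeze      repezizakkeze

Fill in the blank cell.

Attach number singular oz- → ozzakkeze.
Attach definiteness indefinite er- → erozzakkeze.
Attach noun class class IV rep- → reperozzakkeze.
case = instrumental: zero marking, form stays reperozzakkeze.
Apply vowel harmony: reperozzakkeze → reperezzakkeze.
Vowel deletion: no change.

reperezzakkeze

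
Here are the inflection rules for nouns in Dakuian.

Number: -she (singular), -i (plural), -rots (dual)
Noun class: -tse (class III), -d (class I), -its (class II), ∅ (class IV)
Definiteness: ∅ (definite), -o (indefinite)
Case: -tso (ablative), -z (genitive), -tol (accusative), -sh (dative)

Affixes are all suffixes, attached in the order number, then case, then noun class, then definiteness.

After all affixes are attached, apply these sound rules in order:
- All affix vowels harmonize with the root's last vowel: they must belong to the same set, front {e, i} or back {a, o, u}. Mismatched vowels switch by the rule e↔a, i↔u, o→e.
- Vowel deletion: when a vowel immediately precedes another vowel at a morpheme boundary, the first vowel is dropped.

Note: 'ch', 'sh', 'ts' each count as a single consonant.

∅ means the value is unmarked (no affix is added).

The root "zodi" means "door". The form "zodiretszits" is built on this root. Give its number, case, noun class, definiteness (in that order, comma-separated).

Segment: zodi-rots-z-its.
number: -rots → dual.
case: -z → genitive.
noun class: -its → class II.
definiteness: ∅ → definite.

dual, genitive, class II, definite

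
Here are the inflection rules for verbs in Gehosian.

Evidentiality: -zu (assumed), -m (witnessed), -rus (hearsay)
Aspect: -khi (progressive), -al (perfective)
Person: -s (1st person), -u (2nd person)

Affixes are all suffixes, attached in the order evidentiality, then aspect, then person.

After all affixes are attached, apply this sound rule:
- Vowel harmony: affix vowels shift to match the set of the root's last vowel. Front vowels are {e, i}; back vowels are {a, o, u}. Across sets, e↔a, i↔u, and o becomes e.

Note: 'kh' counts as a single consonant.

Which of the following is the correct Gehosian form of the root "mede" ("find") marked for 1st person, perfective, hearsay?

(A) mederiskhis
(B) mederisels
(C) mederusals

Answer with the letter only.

B

Attach evidentiality hearsay -rus → mederus.
Attach aspect perfective -al → mederusal.
Attach person 1st person -s → mederusals.
Apply vowel harmony: mederusals → mederisels.
So the correct form is mederisels, option (B).
(C) mederusals is wrong: it fails to apply the sound rule(s).
(A) mederiskhis is wrong: it uses progressive instead of perfective for aspect.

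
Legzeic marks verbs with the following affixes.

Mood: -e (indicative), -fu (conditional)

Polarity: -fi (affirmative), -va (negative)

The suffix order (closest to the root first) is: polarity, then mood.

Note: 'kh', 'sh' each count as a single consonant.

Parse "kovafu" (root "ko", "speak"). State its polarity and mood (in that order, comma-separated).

Segment: ko-va-fu.
polarity: -va → negative.
mood: -fu → conditional.

negative, conditional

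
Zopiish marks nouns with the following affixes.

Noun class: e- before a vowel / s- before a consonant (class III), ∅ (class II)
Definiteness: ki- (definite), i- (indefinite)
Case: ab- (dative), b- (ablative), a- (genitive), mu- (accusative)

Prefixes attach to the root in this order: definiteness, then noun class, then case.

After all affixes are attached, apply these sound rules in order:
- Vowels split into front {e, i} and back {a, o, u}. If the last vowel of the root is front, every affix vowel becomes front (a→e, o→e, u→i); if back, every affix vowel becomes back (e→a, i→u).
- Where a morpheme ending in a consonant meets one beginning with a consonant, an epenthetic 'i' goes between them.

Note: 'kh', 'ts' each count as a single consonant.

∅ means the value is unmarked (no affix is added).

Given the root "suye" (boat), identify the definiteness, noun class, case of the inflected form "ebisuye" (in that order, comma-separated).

Segment: ab-i-suye.
definiteness: i- → indefinite.
noun class: ∅ → class II.
case: ab- → dative.

indefinite, class II, dative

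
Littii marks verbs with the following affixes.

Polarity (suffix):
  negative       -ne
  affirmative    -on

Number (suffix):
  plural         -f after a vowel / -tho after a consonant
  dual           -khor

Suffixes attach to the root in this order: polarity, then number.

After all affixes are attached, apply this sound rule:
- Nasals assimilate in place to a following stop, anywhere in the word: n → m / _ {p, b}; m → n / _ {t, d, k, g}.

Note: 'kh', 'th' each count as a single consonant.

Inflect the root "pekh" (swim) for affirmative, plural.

pekhontho

Attach polarity affirmative -on → pekhon.
Attach number plural -tho (after consonant 'n') → pekhontho.
Nasal assimilation: no change.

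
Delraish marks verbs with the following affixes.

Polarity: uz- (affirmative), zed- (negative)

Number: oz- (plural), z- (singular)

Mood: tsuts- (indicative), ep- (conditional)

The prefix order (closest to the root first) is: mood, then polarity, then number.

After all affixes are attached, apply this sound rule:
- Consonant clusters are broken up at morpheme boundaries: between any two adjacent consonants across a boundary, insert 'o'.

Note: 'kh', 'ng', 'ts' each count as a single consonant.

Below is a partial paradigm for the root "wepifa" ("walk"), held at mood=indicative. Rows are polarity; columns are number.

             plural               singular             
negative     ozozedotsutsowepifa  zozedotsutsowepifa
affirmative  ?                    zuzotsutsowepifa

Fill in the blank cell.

ozuzotsutsowepifa

Attach mood indicative tsuts- → tsutswepifa.
Attach polarity affirmative uz- → uztsutswepifa.
Attach number plural oz- → ozuztsutswepifa.
Apply epenthesis: ozuztsutswepifa → ozuzotsutsowepifa.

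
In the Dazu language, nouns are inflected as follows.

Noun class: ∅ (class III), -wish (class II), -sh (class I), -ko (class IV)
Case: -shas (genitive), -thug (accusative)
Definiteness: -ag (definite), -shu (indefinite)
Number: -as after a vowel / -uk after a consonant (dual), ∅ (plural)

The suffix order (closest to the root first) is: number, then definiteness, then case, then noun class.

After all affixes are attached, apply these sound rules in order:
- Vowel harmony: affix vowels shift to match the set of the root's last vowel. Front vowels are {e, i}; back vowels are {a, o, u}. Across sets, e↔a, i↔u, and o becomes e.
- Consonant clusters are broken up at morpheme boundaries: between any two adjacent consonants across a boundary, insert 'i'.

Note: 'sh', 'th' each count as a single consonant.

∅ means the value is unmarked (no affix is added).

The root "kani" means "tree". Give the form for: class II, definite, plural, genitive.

number = plural: zero marking, form stays kani.
Attach definiteness definite -ag → kaniag.
Attach case genitive -shas → kaniagshas.
Attach noun class class II -wish → kaniagshaswish.
Apply vowel harmony: kaniagshaswish → kaniegsheswish.
Apply epenthesis: kaniegsheswish → kaniegishesiwish.

kaniegishesiwish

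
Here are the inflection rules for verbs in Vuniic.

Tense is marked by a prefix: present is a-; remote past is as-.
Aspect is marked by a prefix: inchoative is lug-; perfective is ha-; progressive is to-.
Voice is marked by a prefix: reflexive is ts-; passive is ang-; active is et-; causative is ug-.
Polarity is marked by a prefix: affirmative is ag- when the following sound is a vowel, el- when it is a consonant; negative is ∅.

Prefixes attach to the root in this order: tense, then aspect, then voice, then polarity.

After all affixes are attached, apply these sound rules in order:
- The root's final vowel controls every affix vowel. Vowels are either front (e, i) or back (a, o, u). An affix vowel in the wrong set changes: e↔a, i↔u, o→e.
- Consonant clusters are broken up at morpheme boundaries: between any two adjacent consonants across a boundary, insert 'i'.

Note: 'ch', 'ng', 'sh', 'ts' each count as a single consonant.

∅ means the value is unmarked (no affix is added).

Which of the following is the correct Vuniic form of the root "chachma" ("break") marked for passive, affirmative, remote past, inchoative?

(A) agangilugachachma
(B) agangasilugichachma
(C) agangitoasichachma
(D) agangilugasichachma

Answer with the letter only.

Attach tense remote past as- → aschachma.
Attach aspect inchoative lug- → lugaschachma.
Attach voice passive ang- → anglugaschachma.
Attach polarity affirmative ag- (before vowel 'a') → aganglugaschachma.
Vowel harmony: no change.
Apply epenthesis: aganglugaschachma → agangilugasichachma.
So the correct form is agangilugasichachma, option (D).
(A) agangilugachachma is wrong: it uses present instead of remote past for tense.
(B) agangasilugichachma is wrong: it has the affixes in the wrong order.
(C) agangitoasichachma is wrong: it uses progressive instead of inchoative for aspect.

D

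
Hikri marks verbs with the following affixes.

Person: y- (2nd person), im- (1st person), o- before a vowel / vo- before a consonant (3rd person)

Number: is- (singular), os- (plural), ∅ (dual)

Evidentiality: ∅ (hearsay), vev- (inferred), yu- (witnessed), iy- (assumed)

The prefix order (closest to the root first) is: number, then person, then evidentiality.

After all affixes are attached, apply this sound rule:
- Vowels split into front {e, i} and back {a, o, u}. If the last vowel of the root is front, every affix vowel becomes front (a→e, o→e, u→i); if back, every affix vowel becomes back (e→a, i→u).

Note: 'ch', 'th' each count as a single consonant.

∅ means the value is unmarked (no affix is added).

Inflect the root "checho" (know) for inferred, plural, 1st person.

vavumoschecho

Attach number plural os- → oschecho.
Attach person 1st person im- → imoschecho.
Attach evidentiality inferred vev- → vevimoschecho.
Apply vowel harmony: vevimoschecho → vavumoschecho.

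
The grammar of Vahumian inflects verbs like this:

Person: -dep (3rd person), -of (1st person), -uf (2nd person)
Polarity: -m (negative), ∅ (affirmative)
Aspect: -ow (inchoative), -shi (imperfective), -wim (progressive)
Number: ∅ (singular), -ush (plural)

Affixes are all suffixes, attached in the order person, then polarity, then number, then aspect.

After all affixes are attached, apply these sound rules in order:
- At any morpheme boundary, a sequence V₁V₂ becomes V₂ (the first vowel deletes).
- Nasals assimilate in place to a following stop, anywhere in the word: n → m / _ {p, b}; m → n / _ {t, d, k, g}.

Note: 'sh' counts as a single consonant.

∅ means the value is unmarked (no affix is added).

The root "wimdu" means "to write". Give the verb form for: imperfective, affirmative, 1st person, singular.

Attach person 1st person -of → wimduof.
polarity = affirmative: zero marking, form stays wimduof.
number = singular: zero marking, form stays wimduof.
Attach aspect imperfective -shi → wimduofshi.
Apply vowel deletion: wimduofshi → wimdofshi.
Apply nasal assimilation: wimdofshi → windofshi.

windofshi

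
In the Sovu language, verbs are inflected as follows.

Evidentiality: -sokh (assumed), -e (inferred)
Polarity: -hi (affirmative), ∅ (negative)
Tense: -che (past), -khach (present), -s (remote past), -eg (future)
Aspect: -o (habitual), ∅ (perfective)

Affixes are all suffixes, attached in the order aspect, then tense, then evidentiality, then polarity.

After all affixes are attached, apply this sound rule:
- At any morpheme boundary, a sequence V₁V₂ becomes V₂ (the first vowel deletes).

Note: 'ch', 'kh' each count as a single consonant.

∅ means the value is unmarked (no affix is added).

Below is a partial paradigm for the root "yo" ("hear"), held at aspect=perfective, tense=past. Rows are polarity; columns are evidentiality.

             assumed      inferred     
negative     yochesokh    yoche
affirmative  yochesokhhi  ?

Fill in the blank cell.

yochehi

aspect = perfective: zero marking, form stays yo.
Attach tense past -che → yoche.
Attach evidentiality inferred -e → yochee.
Attach polarity affirmative -hi → yocheehi.
Apply vowel deletion: yocheehi → yochehi.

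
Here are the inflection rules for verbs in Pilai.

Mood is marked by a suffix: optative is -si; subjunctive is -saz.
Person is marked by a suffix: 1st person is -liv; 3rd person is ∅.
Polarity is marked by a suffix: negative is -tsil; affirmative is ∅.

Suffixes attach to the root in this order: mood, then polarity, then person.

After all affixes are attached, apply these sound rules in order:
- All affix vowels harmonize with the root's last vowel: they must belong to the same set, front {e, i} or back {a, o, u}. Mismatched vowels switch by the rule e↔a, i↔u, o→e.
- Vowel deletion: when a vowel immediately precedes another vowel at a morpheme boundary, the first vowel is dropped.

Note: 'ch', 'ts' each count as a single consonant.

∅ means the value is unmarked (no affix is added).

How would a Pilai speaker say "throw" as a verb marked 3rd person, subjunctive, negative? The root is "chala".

Attach mood subjunctive -saz → chalasaz.
Attach polarity negative -tsil → chalasaztsil.
person = 3rd person: zero marking, form stays chalasaztsil.
Apply vowel harmony: chalasaztsil → chalasaztsul.
Vowel deletion: no change.

chalasaztsul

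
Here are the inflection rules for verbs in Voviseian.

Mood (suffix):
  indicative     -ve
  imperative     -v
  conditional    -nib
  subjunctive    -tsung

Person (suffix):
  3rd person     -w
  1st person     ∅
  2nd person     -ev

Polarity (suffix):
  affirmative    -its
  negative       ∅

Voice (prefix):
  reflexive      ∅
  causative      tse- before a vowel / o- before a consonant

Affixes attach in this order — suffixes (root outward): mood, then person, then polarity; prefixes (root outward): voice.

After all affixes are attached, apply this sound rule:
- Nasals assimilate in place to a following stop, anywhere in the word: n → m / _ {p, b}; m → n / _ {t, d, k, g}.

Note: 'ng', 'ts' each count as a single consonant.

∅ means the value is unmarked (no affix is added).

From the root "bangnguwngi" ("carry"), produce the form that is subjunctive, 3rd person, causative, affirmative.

Attach mood subjunctive -tsung → bangnguwngitsung.
Attach person 3rd person -w → bangnguwngitsungw.
Attach polarity affirmative -its → bangnguwngitsungwits.
Attach voice causative o- (before consonant 'b') → obangnguwngitsungwits.
Nasal assimilation: no change.

obangnguwngitsungwits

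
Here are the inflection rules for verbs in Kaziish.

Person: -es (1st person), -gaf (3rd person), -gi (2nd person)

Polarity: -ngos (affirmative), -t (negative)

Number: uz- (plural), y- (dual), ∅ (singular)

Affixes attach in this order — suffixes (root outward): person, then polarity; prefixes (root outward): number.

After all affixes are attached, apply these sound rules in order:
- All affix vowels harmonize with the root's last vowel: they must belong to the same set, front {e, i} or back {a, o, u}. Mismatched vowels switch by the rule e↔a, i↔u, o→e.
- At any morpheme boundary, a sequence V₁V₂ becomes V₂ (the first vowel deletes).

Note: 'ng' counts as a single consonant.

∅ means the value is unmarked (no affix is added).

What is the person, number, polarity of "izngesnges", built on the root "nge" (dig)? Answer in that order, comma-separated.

Segment: uz-nge-es-ngos.
person: -es → 1st person.
number: uz- → plural.
polarity: -ngos → affirmative.

1st person, plural, affirmative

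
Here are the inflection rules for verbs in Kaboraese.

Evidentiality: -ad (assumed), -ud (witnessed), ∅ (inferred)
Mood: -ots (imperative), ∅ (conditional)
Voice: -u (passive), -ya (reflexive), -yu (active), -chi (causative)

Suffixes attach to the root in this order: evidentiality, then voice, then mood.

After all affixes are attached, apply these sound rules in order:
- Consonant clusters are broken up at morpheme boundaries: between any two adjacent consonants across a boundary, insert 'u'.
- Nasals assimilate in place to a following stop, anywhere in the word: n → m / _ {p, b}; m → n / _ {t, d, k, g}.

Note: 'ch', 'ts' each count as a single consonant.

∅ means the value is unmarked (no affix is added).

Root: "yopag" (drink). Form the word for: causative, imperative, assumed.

Attach evidentiality assumed -ad → yopagad.
Attach voice causative -chi → yopagadchi.
Attach mood imperative -ots → yopagadchiots.
Apply epenthesis: yopagadchiots → yopagaduchiots.
Nasal assimilation: no change.

yopagaduchiots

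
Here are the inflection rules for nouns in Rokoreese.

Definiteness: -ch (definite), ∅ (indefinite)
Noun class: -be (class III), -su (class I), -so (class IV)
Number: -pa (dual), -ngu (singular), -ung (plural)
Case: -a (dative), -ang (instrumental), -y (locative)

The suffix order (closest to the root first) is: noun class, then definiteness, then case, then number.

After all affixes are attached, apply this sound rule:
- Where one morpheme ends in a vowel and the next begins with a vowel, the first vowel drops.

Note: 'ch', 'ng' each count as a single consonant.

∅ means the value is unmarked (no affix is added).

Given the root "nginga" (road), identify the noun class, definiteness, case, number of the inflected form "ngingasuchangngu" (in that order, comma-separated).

class I, definite, instrumental, singular

Segment: nginga-su-ch-ang-ngu.
noun class: -su → class I.
definiteness: -ch → definite.
case: -ang → instrumental.
number: -ngu → singular.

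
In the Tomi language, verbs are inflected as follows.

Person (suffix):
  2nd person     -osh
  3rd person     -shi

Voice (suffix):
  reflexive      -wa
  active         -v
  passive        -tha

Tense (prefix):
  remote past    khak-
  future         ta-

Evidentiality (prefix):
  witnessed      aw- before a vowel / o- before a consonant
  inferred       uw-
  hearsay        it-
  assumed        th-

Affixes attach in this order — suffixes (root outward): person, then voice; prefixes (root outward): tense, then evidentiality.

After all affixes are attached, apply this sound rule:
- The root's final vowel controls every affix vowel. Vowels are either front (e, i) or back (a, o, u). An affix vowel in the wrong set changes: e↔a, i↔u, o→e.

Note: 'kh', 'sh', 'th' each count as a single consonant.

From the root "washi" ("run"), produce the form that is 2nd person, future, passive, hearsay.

Attach person 2nd person -osh → washiosh.
Attach tense future ta- → tawashiosh.
Attach evidentiality hearsay it- → ittawashiosh.
Attach voice passive -tha → ittawashioshtha.
Apply vowel harmony: ittawashioshtha → ittewashieshthe.

ittewashieshthe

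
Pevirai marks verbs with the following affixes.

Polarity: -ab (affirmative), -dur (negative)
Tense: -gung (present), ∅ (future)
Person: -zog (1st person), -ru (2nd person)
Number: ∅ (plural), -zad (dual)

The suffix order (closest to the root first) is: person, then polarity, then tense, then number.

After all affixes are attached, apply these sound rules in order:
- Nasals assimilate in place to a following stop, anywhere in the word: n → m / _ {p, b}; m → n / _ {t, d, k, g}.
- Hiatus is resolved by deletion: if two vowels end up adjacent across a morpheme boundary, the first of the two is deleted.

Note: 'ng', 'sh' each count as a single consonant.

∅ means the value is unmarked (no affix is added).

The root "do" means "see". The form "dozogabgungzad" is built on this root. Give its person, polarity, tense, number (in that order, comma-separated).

Segment: do-zog-ab-gung-zad.
person: -zog → 1st person.
polarity: -ab → affirmative.
tense: -gung → present.
number: -zad → dual.

1st person, affirmative, present, dual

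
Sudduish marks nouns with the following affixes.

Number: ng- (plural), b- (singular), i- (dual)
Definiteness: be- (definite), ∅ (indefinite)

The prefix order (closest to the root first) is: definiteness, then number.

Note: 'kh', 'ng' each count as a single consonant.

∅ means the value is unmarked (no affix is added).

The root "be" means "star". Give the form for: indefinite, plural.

definiteness = indefinite: zero marking, form stays be.
Attach number plural ng- → ngbe.

ngbe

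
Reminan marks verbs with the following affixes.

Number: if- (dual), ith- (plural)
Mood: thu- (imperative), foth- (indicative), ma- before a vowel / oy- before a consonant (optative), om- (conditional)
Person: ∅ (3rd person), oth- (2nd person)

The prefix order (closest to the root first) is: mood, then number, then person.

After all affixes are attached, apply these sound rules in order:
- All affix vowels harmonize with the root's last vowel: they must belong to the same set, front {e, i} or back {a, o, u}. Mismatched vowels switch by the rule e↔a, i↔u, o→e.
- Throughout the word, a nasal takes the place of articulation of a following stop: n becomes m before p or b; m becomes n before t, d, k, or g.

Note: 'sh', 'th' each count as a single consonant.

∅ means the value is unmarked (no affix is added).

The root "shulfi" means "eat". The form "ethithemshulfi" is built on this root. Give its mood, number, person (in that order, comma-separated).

conditional, plural, 2nd person

Segment: oth-ith-om-shulfi.
mood: om- → conditional.
number: ith- → plural.
person: oth- → 2nd person.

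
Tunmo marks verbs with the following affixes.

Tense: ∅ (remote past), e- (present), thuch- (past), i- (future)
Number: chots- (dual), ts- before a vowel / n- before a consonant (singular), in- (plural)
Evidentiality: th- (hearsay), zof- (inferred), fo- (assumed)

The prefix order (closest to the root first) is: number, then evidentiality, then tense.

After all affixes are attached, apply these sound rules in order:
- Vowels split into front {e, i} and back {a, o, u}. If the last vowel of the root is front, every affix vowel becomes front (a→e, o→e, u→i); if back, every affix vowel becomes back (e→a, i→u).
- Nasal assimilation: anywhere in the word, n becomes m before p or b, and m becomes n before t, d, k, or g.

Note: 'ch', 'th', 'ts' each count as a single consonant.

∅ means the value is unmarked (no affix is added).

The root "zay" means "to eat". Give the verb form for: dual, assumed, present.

Attach number dual chots- → chotszay.
Attach evidentiality assumed fo- → fochotszay.
Attach tense present e- → efochotszay.
Apply vowel harmony: efochotszay → afochotszay.
Nasal assimilation: no change.

afochotszay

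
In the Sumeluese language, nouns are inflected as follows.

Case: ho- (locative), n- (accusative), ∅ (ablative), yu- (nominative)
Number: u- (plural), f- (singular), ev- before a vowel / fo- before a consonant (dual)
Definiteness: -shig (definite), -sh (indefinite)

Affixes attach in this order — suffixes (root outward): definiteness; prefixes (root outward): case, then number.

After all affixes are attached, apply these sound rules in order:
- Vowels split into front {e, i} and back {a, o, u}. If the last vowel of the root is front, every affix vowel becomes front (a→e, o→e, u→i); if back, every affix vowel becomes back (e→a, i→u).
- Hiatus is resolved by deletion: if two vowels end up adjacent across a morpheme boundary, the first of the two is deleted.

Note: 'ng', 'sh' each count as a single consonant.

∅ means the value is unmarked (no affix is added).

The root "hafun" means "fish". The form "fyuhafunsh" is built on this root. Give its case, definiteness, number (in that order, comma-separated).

Segment: f-yu-hafun-sh.
case: yu- → nominative.
definiteness: -sh → indefinite.
number: f- → singular.

nominative, indefinite, singular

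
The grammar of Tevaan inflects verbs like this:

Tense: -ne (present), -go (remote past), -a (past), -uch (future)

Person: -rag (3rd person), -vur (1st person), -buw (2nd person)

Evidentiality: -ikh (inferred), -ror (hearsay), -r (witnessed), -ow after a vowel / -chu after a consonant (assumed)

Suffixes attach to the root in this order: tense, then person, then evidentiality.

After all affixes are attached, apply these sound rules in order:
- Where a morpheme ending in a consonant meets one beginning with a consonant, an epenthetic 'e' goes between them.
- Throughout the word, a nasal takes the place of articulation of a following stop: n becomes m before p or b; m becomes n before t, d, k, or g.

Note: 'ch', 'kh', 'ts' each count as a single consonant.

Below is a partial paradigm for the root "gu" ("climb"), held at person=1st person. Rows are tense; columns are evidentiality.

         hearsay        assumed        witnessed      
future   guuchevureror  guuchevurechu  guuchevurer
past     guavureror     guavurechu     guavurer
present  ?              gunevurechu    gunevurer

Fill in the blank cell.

gunevureror

Attach tense present -ne → gune.
Attach person 1st person -vur → gunevur.
Attach evidentiality hearsay -ror → gunevurror.
Apply epenthesis: gunevurror → gunevureror.
Nasal assimilation: no change.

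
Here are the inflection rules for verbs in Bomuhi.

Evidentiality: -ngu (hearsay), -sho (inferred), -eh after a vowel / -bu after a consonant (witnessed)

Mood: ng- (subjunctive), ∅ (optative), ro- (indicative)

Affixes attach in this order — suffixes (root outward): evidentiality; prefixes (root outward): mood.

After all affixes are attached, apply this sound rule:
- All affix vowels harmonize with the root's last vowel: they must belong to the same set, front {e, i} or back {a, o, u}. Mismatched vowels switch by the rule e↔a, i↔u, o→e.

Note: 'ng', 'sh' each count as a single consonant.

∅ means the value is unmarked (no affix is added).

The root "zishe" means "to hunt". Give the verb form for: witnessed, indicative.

Attach evidentiality witnessed -eh (after vowel 'e') → zisheeh.
Attach mood indicative ro- → rozisheeh.
Apply vowel harmony: rozisheeh → rezisheeh.

rezisheeh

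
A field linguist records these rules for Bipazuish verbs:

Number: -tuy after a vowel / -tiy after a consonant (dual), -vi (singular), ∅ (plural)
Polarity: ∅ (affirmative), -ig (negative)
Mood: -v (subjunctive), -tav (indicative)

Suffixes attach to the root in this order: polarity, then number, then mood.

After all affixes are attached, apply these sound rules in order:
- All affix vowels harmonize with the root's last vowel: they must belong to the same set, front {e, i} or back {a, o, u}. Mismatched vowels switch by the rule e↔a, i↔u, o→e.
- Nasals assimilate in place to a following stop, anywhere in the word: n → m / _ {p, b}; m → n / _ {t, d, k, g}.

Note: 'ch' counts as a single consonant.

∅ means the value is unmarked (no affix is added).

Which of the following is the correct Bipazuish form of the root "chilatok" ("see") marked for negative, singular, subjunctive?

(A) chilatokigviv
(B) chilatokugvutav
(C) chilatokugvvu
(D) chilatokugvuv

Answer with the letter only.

D

Attach polarity negative -ig → chilatokig.
Attach number singular -vi → chilatokigvi.
Attach mood subjunctive -v → chilatokigviv.
Apply vowel harmony: chilatokigviv → chilatokugvuv.
Nasal assimilation: no change.
So the correct form is chilatokugvuv, option (D).
(C) chilatokugvvu is wrong: it has the affixes in the wrong order.
(A) chilatokigviv is wrong: it fails to apply the sound rule(s).
(B) chilatokugvutav is wrong: it uses indicative instead of subjunctive for mood.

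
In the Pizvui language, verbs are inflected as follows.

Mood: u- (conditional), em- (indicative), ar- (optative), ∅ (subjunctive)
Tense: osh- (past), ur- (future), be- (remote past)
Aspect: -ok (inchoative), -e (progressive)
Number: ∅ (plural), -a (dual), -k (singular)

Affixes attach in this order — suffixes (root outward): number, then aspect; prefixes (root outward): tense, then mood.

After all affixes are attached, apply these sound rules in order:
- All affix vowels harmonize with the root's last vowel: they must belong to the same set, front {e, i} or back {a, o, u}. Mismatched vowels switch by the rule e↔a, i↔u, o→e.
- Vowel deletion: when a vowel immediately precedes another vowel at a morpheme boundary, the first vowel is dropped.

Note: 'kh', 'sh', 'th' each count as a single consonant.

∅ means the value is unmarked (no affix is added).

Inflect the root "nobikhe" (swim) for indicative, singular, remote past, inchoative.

embenobikhekek

Attach number singular -k → nobikhek.
Attach tense remote past be- → benobikhek.
Attach mood indicative em- → embenobikhek.
Attach aspect inchoative -ok → embenobikhekok.
Apply vowel harmony: embenobikhekok → embenobikhekek.
Vowel deletion: no change.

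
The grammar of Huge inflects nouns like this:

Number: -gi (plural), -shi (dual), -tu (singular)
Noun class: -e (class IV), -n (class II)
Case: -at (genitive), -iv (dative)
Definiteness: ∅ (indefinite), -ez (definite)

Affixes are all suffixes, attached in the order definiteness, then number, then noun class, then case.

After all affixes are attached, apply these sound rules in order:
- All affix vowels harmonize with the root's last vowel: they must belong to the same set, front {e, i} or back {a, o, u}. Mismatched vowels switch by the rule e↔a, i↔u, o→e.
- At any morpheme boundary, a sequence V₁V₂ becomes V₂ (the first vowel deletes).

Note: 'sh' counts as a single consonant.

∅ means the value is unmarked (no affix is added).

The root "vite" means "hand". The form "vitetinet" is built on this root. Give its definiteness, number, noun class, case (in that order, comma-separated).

indefinite, singular, class II, genitive

Segment: vite-tu-n-at.
definiteness: ∅ → indefinite.
number: -tu → singular.
noun class: -n → class II.
case: -at → genitive.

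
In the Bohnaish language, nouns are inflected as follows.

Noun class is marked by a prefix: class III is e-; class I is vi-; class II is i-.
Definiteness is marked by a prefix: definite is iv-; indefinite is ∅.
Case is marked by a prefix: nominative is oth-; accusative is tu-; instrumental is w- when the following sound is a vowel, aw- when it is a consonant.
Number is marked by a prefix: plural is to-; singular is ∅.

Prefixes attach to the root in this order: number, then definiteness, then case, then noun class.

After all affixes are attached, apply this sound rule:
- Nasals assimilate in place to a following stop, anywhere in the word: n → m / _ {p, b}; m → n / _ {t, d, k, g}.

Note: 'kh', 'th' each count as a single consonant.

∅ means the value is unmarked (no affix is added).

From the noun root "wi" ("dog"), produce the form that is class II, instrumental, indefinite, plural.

Attach number plural to- → towi.
definiteness = indefinite: zero marking, form stays towi.
Attach case instrumental aw- (before consonant 't') → awtowi.
Attach noun class class II i- → iawtowi.
Nasal assimilation: no change.

iawtowi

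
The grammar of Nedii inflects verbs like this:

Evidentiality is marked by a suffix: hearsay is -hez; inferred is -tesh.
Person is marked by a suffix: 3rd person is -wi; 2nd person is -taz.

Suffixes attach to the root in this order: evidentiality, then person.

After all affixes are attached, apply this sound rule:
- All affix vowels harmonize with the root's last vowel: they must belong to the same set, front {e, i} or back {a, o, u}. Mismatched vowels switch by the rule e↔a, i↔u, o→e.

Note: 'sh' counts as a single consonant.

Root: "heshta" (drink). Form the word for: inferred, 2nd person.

heshtatashtaz

Attach evidentiality inferred -tesh → heshtatesh.
Attach person 2nd person -taz → heshtateshtaz.
Apply vowel harmony: heshtateshtaz → heshtatashtaz.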